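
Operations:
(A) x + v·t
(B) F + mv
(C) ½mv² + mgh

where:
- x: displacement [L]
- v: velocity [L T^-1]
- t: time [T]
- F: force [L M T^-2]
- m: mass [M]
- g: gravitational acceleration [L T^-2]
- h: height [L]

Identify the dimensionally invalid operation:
(B) F + mv

(A) x + v·t: x [L] and v·t [L] — same dimensions ✓
(B) F + mv: F [L M T^-2] and mv [L M T^-1] — different dimensions cannot be added/subtracted ✗
(C) ½mv² + mgh: ½mv² [L^2 M T^-2] and mgh [L^2 M T^-2] — same dimensions ✓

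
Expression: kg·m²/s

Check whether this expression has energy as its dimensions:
No

The expression kg·m²/s has dimensions [L^2 M T^-1], but energy has dimensions [L^2 M T^-2].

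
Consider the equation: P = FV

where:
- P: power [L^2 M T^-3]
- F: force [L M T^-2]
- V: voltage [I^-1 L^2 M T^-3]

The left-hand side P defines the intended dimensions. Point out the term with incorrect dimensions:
The right-hand side term FV

P has dimensions [L^2 M T^-3], but FV has dimensions [I^-1 L^3 M^2 T^-5], so the term FV is dimensionally wrong for P.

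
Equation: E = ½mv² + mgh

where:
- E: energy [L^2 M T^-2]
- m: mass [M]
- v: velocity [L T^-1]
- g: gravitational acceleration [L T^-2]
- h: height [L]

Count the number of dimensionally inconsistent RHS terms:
0

LHS E: [L^2 M T^-2]
- ½mv²: [L^2 M T^-2] ✓
- mgh: [L^2 M T^-2] ✓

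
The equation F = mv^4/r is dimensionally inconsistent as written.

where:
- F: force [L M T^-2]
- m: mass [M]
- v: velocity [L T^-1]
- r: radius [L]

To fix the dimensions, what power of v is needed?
The exponent of v should be 2: F = mv^2/r

The LHS F has dimensions [L M T^-2]; v has dimensions [L T^-1].
As written, the RHS mv^4/r (exponent 4 on v) has dimensions [L^3 M T^-4], which does not match.
With exponent 2, the RHS mv^2/r has dimensions [L M T^-2], matching the LHS.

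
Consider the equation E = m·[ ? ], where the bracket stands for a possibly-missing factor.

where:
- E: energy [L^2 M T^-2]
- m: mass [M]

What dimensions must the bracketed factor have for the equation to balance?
[L^2 T^-2] — velocity squared (e.g. v²)

E has dimensions [L^2 M T^-2]; m has dimensions [M].
The bracketed factor must supply [L^2 M T^-2] / [M] = [L^2 T^-2].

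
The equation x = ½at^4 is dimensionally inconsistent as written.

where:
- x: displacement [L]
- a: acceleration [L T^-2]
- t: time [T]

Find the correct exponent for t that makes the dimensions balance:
The exponent of t should be 2: x = ½at^2

The LHS x has dimensions [L]; t has dimensions [T].
As written, the RHS ½at^4 (exponent 4 on t) has dimensions [L T^2], which does not match.
With exponent 2, the RHS ½at^2 has dimensions [L], matching the LHS.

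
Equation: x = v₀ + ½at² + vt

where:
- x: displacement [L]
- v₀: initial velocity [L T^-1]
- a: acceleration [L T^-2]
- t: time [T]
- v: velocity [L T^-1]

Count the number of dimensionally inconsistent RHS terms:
1

LHS x: [L]
- v₀: [L T^-1] ✗
- ½at²: [L] ✓
- vt: [L] ✓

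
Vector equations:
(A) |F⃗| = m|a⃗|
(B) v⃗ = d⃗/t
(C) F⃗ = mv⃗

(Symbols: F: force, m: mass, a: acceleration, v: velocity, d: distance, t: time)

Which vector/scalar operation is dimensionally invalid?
(C) F⃗ = mv⃗

(A) |F⃗| = m|a⃗|: LHS [L M T^-2], RHS [L M T^-2] ✓ — magnitudes of vectors are scalars
(B) v⃗ = d⃗/t: LHS [L T^-1], RHS [L T^-1] ✓ — displacement (vector) divided by time (scalar)
(C) F⃗ = mv⃗: LHS [L M T^-2], RHS [L M T^-1] ✗ — mass times velocity is momentum, not force; should be ma⃗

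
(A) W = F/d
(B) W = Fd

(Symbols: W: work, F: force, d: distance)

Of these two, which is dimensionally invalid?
(A)

(A) W = F/d: LHS [L^2 M T^-2], RHS [M T^-2] ✗
(B) W = Fd: LHS [L^2 M T^-2], RHS [L^2 M T^-2] ✓

Expression (A) W = F/d is dimensionally incorrect.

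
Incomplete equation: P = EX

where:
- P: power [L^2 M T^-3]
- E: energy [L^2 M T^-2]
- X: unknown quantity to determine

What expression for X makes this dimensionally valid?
X = f (inverse time / frequency (1/t)), dimensions [T^-1]

P has dimensions [L^2 M T^-3]; the rest of the RHS (E) has dimensions [L^2 M T^-2].
So X must have dimensions [T^-1] — X = f (inverse time / frequency (1/t)).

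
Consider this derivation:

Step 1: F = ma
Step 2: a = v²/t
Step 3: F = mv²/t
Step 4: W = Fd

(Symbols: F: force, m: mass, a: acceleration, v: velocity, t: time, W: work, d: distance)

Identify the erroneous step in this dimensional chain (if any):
Step 2

Step 1: F = ma → LHS [L M T^-2], RHS [L M T^-2] ✓
Step 2: a = v²/t → LHS [L T^-2], RHS [L^2 T^-3] ✗

The first dimensional inconsistency appears in step 2: a = v²/t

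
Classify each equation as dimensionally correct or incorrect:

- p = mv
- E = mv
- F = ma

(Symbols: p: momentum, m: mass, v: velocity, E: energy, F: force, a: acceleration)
Dimensionally correct: p = mv, F = ma
Dimensionally incorrect: E = mv
Ordered (correct first, then incorrect): p = mv, F = ma, E = mv

- p = mv: LHS [L M T^-1], RHS [L M T^-1] → correct ✓
- E = mv: LHS [L^2 M T^-2], RHS [L M T^-1] → incorrect ✗
- F = ma: LHS [L M T^-2], RHS [L M T^-2] → correct ✓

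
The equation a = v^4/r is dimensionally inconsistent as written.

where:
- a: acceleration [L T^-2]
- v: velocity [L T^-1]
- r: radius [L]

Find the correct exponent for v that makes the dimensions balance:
The exponent of v should be 2: a = v^2/r

The LHS a has dimensions [L T^-2]; v has dimensions [L T^-1].
As written, the RHS v^4/r (exponent 4 on v) has dimensions [L^3 T^-4], which does not match.
With exponent 2, the RHS v^2/r has dimensions [L T^-2], matching the LHS.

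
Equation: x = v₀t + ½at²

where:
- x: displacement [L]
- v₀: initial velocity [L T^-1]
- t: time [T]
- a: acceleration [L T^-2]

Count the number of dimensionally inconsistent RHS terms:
0

LHS x: [L]
- v₀t: [L] ✓
- ½at²: [L] ✓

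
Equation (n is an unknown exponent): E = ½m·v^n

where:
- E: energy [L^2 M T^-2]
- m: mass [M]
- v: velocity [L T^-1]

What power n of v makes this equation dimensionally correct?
n = 2

E has dimensions [L^2 M T^-2]; v has dimensions [L T^-1].
The rest of the RHS has dimensions [M], so v^n must supply [L^2 T^-2].
With n = 2: ½m·v^2 has dimensions [L^2 M T^-2], matching the LHS ✓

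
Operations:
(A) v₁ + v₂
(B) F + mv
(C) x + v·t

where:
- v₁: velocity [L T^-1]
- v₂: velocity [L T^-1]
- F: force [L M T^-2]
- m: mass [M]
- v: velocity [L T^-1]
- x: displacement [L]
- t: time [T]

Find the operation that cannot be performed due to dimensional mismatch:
(B) F + mv

(A) v₁ + v₂: v₁ [L T^-1] and v₂ [L T^-1] — same dimensions ✓
(B) F + mv: F [L M T^-2] and mv [L M T^-1] — different dimensions cannot be added/subtracted ✗
(C) x + v·t: x [L] and v·t [L] — same dimensions ✓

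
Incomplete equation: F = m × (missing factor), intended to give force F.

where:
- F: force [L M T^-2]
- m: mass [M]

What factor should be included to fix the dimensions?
a (acceleration), dimensions [L T^-2]

F has dimensions [L M T^-2] and m has dimensions [M].
The missing factor must have dimensions [L M T^-2] / [M] = [L T^-2], i.e. acceleration (a).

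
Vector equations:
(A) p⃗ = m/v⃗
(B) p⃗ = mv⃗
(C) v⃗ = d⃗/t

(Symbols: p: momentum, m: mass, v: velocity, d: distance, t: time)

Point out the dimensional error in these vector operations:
(A) p⃗ = m/v⃗

(A) p⃗ = m/v⃗: LHS [L M T^-1], RHS [L^-1 M T] ✗ — momentum is mass times velocity; should be mv⃗ (and division by a vector is undefined)
(B) p⃗ = mv⃗: LHS [L M T^-1], RHS [L M T^-1] ✓ — mass (scalar) times velocity (vector)
(C) v⃗ = d⃗/t: LHS [L T^-1], RHS [L T^-1] ✓ — displacement (vector) divided by time (scalar)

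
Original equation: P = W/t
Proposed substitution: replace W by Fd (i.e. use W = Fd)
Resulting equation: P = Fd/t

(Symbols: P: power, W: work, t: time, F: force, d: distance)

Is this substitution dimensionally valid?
Yes

[W] = [L^2 M T^-2] and [Fd] = [L^2 M T^-2]. These match, so the substitution replaces a quantity by one of the same dimensions and the result P = Fd/t has LHS [L^2 M T^-3] vs RHS [L^2 M T^-3] — still consistent.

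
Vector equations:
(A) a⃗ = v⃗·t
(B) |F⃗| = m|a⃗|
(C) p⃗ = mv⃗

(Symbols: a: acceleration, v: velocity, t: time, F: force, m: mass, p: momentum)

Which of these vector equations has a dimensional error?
(A) a⃗ = v⃗·t

(A) a⃗ = v⃗·t: LHS [L T^-2], RHS [L] ✗ — acceleration is velocity per time; should be v⃗/t
(B) |F⃗| = m|a⃗|: LHS [L M T^-2], RHS [L M T^-2] ✓ — magnitudes of vectors are scalars
(C) p⃗ = mv⃗: LHS [L M T^-1], RHS [L M T^-1] ✓ — mass (scalar) times velocity (vector)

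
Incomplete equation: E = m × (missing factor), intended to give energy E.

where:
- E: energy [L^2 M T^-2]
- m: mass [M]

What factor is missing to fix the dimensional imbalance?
v² (velocity squared), dimensions [L^2 T^-2]

E has dimensions [L^2 M T^-2] and m has dimensions [M].
The missing factor must have dimensions [L^2 M T^-2] / [M] = [L^2 T^-2], i.e. velocity squared (v²).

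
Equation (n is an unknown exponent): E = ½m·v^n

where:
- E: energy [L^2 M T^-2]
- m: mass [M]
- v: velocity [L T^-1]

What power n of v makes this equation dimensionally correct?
n = 2

E has dimensions [L^2 M T^-2]; v has dimensions [L T^-1].
The rest of the RHS has dimensions [M], so v^n must supply [L^2 T^-2].
With n = 2: ½m·v^2 has dimensions [L^2 M T^-2], matching the LHS ✓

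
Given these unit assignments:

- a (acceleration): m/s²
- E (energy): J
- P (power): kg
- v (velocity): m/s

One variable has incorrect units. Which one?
P

The variable P (power) should have units W, not kg.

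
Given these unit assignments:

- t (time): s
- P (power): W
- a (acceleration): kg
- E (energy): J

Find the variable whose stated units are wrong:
a

The variable a (acceleration) should have units m/s², not kg.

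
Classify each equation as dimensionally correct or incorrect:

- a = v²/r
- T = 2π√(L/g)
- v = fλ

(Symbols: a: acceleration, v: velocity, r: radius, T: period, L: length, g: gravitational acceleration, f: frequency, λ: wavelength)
Dimensionally correct: a = v²/r, T = 2π√(L/g), v = fλ
Dimensionally incorrect: none
Ordered (correct first, then incorrect): a = v²/r, T = 2π√(L/g), v = fλ

- a = v²/r: LHS [L T^-2], RHS [L T^-2] → correct ✓
- T = 2π√(L/g): LHS [T], RHS [T] → correct ✓
- v = fλ: LHS [L T^-1], RHS [L T^-1] → correct ✓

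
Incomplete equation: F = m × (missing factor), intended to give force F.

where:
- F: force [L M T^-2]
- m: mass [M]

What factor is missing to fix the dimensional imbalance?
a (acceleration), dimensions [L T^-2]

F has dimensions [L M T^-2] and m has dimensions [M].
The missing factor must have dimensions [L M T^-2] / [M] = [L T^-2], i.e. acceleration (a).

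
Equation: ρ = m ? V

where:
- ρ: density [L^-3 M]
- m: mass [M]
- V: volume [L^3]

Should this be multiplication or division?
division (÷): ρ = m ÷ V

ρ [L^-3 M]; m [M]; V [L^3].
m × V → [L^3 M] ✗
m ÷ V → [L^-3 M] ✓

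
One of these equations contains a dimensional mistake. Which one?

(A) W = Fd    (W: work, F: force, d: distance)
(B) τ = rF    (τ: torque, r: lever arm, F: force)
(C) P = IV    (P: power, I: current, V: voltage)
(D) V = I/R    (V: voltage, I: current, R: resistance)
(D) V = I/R

The equation (D) V = I/R is dimensionally incorrect.

LHS (V): [I^-1 L^2 M T^-3]
RHS (I/R): [I^3 L^-2 M^-1 T^3] ✗

The dimensions do not match. The other three equations balance.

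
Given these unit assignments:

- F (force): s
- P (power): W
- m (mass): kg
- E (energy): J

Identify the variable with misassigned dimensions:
F

The variable F (force) should have units N, not s.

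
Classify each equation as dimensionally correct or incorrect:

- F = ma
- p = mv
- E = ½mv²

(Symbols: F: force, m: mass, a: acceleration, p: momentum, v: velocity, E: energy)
Dimensionally correct: F = ma, p = mv, E = ½mv²
Dimensionally incorrect: none
Ordered (correct first, then incorrect): F = ma, p = mv, E = ½mv²

- F = ma: LHS [L M T^-2], RHS [L M T^-2] → correct ✓
- p = mv: LHS [L M T^-1], RHS [L M T^-1] → correct ✓
- E = ½mv²: LHS [L^2 M T^-2], RHS [L^2 M T^-2] → correct ✓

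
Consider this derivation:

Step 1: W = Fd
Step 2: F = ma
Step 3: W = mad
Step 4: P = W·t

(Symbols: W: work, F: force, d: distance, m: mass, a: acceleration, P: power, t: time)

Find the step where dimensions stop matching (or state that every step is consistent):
Step 4

Step 1: W = Fd → LHS [L^2 M T^-2], RHS [L^2 M T^-2] ✓
Step 2: F = ma → LHS [L M T^-2], RHS [L M T^-2] ✓
Step 3: W = mad → LHS [L^2 M T^-2], RHS [L^2 M T^-2] ✓
Step 4: P = W·t → LHS [L^2 M T^-3], RHS [L^2 M T^-1] ✗

The first dimensional inconsistency appears in step 4: P = W·t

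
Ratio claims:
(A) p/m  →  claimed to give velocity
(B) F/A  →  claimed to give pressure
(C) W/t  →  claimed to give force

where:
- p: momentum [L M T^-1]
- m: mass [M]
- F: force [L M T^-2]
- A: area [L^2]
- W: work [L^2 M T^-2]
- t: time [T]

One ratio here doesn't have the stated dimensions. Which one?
(C) W/t does not give force

(A) p/m: [L T^-1] = velocity [L T^-1] ✓
(B) F/A: [L^-1 M T^-2] = pressure [L^-1 M T^-2] ✓
(C) W/t: [L^2 M T^-3] ≠ force [L M T^-2] ✗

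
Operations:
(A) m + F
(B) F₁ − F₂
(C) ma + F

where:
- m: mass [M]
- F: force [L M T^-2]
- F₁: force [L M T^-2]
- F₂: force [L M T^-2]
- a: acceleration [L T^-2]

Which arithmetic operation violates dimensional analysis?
(A) m + F

(A) m + F: m [M] and F [L M T^-2] — different dimensions cannot be added/subtracted ✗
(B) F₁ − F₂: F₁ [L M T^-2] and F₂ [L M T^-2] — same dimensions ✓
(C) ma + F: ma [L M T^-2] and F [L M T^-2] — same dimensions ✓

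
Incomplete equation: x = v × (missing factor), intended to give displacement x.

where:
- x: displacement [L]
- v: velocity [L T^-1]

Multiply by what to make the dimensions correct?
t (time), dimensions [T]

x has dimensions [L] and v has dimensions [L T^-1].
The missing factor must have dimensions [L] / [L T^-1] = [T], i.e. time (t).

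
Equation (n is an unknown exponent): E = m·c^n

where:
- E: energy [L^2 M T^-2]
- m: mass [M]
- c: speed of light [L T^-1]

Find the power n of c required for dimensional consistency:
n = 2

E has dimensions [L^2 M T^-2]; c has dimensions [L T^-1].
The rest of the RHS has dimensions [M], so c^n must supply [L^2 T^-2].
With n = 2: m·c^2 has dimensions [L^2 M T^-2], matching the LHS ✓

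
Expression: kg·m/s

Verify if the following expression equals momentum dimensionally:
Yes

The expression kg·m/s has dimensions [L M T^-1], which is exactly momentum [L M T^-1].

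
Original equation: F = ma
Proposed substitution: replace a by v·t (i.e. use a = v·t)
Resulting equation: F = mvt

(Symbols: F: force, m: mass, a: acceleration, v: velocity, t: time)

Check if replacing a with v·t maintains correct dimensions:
No

[a] = [L T^-2] and [v·t] = [L]. These differ, so the substitution replaces a quantity by one of different dimensions and the result F = mvt has LHS [L M T^-2] vs RHS [L M] — inconsistent.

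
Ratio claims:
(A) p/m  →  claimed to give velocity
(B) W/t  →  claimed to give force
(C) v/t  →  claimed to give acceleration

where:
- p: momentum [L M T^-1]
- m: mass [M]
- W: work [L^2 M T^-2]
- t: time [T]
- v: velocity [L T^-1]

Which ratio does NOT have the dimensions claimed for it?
(B) W/t does not give force

(A) p/m: [L T^-1] = velocity [L T^-1] ✓
(B) W/t: [L^2 M T^-3] ≠ force [L M T^-2] ✗
(C) v/t: [L T^-2] = acceleration [L T^-2] ✓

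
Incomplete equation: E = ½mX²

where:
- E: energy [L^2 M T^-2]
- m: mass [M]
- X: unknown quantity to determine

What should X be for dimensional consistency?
X = v (velocity), dimensions [L T^-1]

E has dimensions [L^2 M T^-2]; the rest of the RHS (½m) has dimensions [M].
So X² must have dimensions [L^2 T^-2], i.e. X has dimensions [L T^-1] — X = v (velocity).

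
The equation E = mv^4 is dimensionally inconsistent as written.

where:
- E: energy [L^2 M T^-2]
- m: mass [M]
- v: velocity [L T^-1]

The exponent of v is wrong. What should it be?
The exponent of v should be 2: E = mv^2

The LHS E has dimensions [L^2 M T^-2]; v has dimensions [L T^-1].
As written, the RHS mv^4 (exponent 4 on v) has dimensions [L^4 M T^-4], which does not match.
With exponent 2, the RHS mv^2 has dimensions [L^2 M T^-2], matching the LHS.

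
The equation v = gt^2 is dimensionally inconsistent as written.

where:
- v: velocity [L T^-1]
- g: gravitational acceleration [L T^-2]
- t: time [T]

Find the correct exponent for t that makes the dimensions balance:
The exponent of t should be 1: v = gt

The LHS v has dimensions [L T^-1]; t has dimensions [T].
As written, the RHS gt^2 (exponent 2 on t) has dimensions [L], which does not match.
With exponent 1, the RHS gt has dimensions [L T^-1], matching the LHS.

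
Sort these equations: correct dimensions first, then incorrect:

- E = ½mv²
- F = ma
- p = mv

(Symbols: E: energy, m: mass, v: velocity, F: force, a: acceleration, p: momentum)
Dimensionally correct: E = ½mv², F = ma, p = mv
Dimensionally incorrect: none
Ordered (correct first, then incorrect): E = ½mv², F = ma, p = mv

- E = ½mv²: LHS [L^2 M T^-2], RHS [L^2 M T^-2] → correct ✓
- F = ma: LHS [L M T^-2], RHS [L M T^-2] → correct ✓
- p = mv: LHS [L M T^-1], RHS [L M T^-1] → correct ✓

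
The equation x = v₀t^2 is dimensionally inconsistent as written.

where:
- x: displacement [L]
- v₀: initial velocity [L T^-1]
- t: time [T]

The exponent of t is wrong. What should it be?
The exponent of t should be 1: x = v₀t

The LHS x has dimensions [L]; t has dimensions [T].
As written, the RHS v₀t^2 (exponent 2 on t) has dimensions [L T], which does not match.
With exponent 1, the RHS v₀t has dimensions [L], matching the LHS.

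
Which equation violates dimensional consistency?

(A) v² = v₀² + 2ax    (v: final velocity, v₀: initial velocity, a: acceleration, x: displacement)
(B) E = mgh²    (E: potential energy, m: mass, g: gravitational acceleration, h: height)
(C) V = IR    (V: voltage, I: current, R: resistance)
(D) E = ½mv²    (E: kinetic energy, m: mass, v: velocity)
(B) E = mgh²

The equation (B) E = mgh² is dimensionally incorrect.

LHS (E): [L^2 M T^-2]
RHS (mgh²): [L^3 M T^-2] ✗

The dimensions do not match. The other three equations balance.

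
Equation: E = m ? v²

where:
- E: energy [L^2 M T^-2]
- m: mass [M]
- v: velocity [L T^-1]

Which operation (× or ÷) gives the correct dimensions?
multiplication (×): E = m × v²

E [L^2 M T^-2]; m [M]; v² [L^2 T^-2].
m × v² → [L^2 M T^-2] ✓
m ÷ v² → [L^-2 M T^2] ✗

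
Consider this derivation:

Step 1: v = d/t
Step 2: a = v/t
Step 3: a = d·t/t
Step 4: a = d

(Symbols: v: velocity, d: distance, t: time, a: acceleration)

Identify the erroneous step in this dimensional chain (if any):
Step 3

Step 1: v = d/t → LHS [L T^-1], RHS [L T^-1] ✓
Step 2: a = v/t → LHS [L T^-2], RHS [L T^-2] ✓
Step 3: a = d·t/t → LHS [L T^-2], RHS [L] ✗

The first dimensional inconsistency appears in step 3: a = d·t/t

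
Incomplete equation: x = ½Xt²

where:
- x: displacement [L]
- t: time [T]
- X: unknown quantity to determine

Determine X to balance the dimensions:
X = a (acceleration), dimensions [L T^-2]

x has dimensions [L]; the rest of the RHS (½ t²) has dimensions [T^2].
So X must have dimensions [L T^-2] — X = a (acceleration).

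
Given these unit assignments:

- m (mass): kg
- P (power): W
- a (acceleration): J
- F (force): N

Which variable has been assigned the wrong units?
a

The variable a (acceleration) should have units m/s², not J.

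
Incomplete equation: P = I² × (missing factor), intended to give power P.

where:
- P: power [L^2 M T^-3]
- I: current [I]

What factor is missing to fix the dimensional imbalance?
R (resistance), dimensions [I^-2 L^2 M T^-3]

P has dimensions [L^2 M T^-3] and I² has dimensions [I^2].
The missing factor must have dimensions [L^2 M T^-3] / [I^2] = [I^-2 L^2 M T^-3], i.e. resistance (R).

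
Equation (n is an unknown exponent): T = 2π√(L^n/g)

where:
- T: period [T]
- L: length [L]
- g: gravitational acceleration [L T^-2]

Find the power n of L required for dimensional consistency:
n = 1

T has dimensions [T]; L has dimensions [L].
With n = 1: 2π√(L^1/g) has dimensions [T], matching the LHS ✓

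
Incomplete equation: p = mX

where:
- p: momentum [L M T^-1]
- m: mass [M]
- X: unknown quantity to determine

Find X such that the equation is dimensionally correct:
X = v (velocity), dimensions [L T^-1]

p has dimensions [L M T^-1]; the rest of the RHS (m) has dimensions [M].
So X must have dimensions [L T^-1] — X = v (velocity).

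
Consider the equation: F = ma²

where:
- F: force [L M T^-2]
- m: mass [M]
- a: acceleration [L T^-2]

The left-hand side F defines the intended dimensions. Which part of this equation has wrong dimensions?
The right-hand side term ma²

F has dimensions [L M T^-2], but ma² has dimensions [L^2 M T^-4], so the term ma² is dimensionally wrong for F.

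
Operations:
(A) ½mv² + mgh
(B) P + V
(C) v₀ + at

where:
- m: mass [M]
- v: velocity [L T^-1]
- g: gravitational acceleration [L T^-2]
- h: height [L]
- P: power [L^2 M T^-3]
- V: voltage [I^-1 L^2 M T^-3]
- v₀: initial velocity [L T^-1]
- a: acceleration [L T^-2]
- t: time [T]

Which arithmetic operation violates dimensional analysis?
(B) P + V

(A) ½mv² + mgh: ½mv² [L^2 M T^-2] and mgh [L^2 M T^-2] — same dimensions ✓
(B) P + V: P [L^2 M T^-3] and V [I^-1 L^2 M T^-3] — different dimensions cannot be added/subtracted ✗
(C) v₀ + at: v₀ [L T^-1] and at [L T^-1] — same dimensions ✓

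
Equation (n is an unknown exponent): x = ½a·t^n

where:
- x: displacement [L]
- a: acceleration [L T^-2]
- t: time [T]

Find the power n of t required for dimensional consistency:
n = 2

x has dimensions [L]; t has dimensions [T].
The rest of the RHS has dimensions [L T^-2], so t^n must supply [T^2].
With n = 2: ½a·t^2 has dimensions [L], matching the LHS ✓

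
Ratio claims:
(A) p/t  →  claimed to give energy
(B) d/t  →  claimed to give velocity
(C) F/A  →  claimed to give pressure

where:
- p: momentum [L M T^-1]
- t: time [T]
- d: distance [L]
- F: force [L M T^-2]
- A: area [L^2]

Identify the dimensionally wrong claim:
(A) p/t does not give energy

(A) p/t: [L M T^-2] ≠ energy [L^2 M T^-2] ✗
(B) d/t: [L T^-1] = velocity [L T^-1] ✓
(C) F/A: [L^-1 M T^-2] = pressure [L^-1 M T^-2] ✓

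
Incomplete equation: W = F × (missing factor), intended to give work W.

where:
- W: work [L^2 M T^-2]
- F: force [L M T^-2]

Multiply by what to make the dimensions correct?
d (distance), dimensions [L]

W has dimensions [L^2 M T^-2] and F has dimensions [L M T^-2].
The missing factor must have dimensions [L^2 M T^-2] / [L M T^-2] = [L], i.e. distance (d).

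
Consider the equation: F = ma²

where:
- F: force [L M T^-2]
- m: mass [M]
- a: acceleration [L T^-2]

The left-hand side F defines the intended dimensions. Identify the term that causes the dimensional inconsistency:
The right-hand side term ma²

F has dimensions [L M T^-2], but ma² has dimensions [L^2 M T^-4], so the term ma² is dimensionally wrong for F.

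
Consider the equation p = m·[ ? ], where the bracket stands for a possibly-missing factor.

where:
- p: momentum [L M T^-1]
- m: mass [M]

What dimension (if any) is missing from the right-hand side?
[L T^-1] — velocity (e.g. v)

p has dimensions [L M T^-1]; m has dimensions [M].
The bracketed factor must supply [L M T^-1] / [M] = [L T^-1].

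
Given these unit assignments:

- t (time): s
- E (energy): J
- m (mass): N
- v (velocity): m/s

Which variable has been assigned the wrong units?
m

The variable m (mass) should have units kg, not N.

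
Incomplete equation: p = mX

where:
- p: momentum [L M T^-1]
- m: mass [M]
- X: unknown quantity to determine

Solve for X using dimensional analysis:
X = v (velocity), dimensions [L T^-1]

p has dimensions [L M T^-1]; the rest of the RHS (m) has dimensions [M].
So X must have dimensions [L T^-1] — X = v (velocity).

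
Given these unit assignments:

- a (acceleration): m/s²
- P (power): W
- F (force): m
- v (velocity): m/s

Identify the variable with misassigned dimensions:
F

The variable F (force) should have units N, not m.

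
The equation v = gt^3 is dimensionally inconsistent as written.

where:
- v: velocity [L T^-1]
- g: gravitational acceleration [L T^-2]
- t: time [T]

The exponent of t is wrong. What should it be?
The exponent of t should be 1: v = gt

The LHS v has dimensions [L T^-1]; t has dimensions [T].
As written, the RHS gt^3 (exponent 3 on t) has dimensions [L T], which does not match.
With exponent 1, the RHS gt has dimensions [L T^-1], matching the LHS.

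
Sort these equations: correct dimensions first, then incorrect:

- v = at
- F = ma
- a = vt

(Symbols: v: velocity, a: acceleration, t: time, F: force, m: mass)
Dimensionally correct: v = at, F = ma
Dimensionally incorrect: a = vt
Ordered (correct first, then incorrect): v = at, F = ma, a = vt

- v = at: LHS [L T^-1], RHS [L T^-1] → correct ✓
- F = ma: LHS [L M T^-2], RHS [L M T^-2] → correct ✓
- a = vt: LHS [L T^-2], RHS [L] → incorrect ✗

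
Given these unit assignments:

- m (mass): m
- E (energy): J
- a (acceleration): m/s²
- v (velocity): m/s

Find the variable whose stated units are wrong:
m

The variable m (mass) should have units kg, not m.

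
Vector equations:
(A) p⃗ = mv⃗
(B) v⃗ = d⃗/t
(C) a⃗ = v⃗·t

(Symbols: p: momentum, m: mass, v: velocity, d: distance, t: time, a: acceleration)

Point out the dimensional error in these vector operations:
(C) a⃗ = v⃗·t

(A) p⃗ = mv⃗: LHS [L M T^-1], RHS [L M T^-1] ✓ — mass (scalar) times velocity (vector)
(B) v⃗ = d⃗/t: LHS [L T^-1], RHS [L T^-1] ✓ — displacement (vector) divided by time (scalar)
(C) a⃗ = v⃗·t: LHS [L T^-2], RHS [L] ✗ — acceleration is velocity per time; should be v⃗/t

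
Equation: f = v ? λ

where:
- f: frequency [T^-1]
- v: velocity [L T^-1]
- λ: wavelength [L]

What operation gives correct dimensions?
division (÷): f = v ÷ λ

f [T^-1]; v [L T^-1]; λ [L].
v × λ → [L^2 T^-1] ✗
v ÷ λ → [T^-1] ✓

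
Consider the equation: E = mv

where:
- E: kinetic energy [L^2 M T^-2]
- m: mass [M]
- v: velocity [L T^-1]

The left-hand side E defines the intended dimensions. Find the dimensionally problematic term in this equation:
The right-hand side term mv

E has dimensions [L^2 M T^-2], but mv has dimensions [L M T^-1], so the term mv is dimensionally wrong for E.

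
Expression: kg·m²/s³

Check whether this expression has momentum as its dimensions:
No

The expression kg·m²/s³ has dimensions [L^2 M T^-3], but momentum has dimensions [L M T^-1].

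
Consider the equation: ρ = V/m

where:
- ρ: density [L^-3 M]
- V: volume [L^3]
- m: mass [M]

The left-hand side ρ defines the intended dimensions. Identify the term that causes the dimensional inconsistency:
The right-hand side term V/m

ρ has dimensions [L^-3 M], but V/m has dimensions [L^3 M^-1], so the term V/m is dimensionally wrong for ρ.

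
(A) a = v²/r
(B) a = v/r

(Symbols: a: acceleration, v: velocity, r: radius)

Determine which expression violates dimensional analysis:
(B)

(A) a = v²/r: LHS [L T^-2], RHS [L T^-2] ✓
(B) a = v/r: LHS [L T^-2], RHS [T^-1] ✗

Expression (B) a = v/r is dimensionally incorrect.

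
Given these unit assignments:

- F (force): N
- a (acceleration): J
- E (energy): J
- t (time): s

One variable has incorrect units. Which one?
a

The variable a (acceleration) should have units m/s², not J.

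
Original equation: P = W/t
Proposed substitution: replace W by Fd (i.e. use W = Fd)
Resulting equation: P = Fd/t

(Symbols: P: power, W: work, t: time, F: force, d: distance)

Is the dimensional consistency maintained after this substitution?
Yes

[W] = [L^2 M T^-2] and [Fd] = [L^2 M T^-2]. These match, so the substitution replaces a quantity by one of the same dimensions and the result P = Fd/t has LHS [L^2 M T^-3] vs RHS [L^2 M T^-3] — still consistent.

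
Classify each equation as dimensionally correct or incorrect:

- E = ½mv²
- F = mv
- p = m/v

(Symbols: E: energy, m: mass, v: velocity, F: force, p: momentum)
Dimensionally correct: E = ½mv²
Dimensionally incorrect: F = mv, p = m/v
Ordered (correct first, then incorrect): E = ½mv², F = mv, p = m/v

- E = ½mv²: LHS [L^2 M T^-2], RHS [L^2 M T^-2] → correct ✓
- F = mv: LHS [L M T^-2], RHS [L M T^-1] → incorrect ✗
- p = m/v: LHS [L M T^-1], RHS [L^-1 M T] → incorrect ✗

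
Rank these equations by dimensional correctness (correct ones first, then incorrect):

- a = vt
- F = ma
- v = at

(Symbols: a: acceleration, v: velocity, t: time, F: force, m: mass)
Dimensionally correct: F = ma, v = at
Dimensionally incorrect: a = vt
Ordered (correct first, then incorrect): F = ma, v = at, a = vt

- a = vt: LHS [L T^-2], RHS [L] → incorrect ✗
- F = ma: LHS [L M T^-2], RHS [L M T^-2] → correct ✓
- v = at: LHS [L T^-1], RHS [L T^-1] → correct ✓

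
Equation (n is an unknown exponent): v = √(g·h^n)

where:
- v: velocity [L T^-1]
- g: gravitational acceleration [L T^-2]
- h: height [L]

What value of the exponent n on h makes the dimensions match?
n = 1

v has dimensions [L T^-1]; h has dimensions [L].
With n = 1: √(g·h^1) has dimensions [L T^-1], matching the LHS ✓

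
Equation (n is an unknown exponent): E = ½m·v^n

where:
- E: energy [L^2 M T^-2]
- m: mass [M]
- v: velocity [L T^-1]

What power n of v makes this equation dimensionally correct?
n = 2

E has dimensions [L^2 M T^-2]; v has dimensions [L T^-1].
The rest of the RHS has dimensions [M], so v^n must supply [L^2 T^-2].
With n = 2: ½m·v^2 has dimensions [L^2 M T^-2], matching the LHS ✓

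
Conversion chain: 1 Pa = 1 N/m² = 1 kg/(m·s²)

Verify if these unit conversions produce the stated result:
The chain is correct (no errors).

Correct: Pascal is Newton per square meter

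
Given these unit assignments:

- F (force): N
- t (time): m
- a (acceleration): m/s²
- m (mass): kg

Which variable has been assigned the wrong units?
t

The variable t (time) should have units s, not m.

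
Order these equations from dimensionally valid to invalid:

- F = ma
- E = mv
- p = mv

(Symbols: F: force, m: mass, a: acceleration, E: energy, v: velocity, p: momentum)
Dimensionally correct: F = ma, p = mv
Dimensionally incorrect: E = mv
Ordered (correct first, then incorrect): F = ma, p = mv, E = mv

- F = ma: LHS [L M T^-2], RHS [L M T^-2] → correct ✓
- E = mv: LHS [L^2 M T^-2], RHS [L M T^-1] → incorrect ✗
- p = mv: LHS [L M T^-1], RHS [L M T^-1] → correct ✓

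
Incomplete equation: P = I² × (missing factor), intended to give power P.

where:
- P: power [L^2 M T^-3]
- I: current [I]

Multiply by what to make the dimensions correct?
R (resistance), dimensions [I^-2 L^2 M T^-3]

P has dimensions [L^2 M T^-3] and I² has dimensions [I^2].
The missing factor must have dimensions [L^2 M T^-3] / [I^2] = [I^-2 L^2 M T^-3], i.e. resistance (R).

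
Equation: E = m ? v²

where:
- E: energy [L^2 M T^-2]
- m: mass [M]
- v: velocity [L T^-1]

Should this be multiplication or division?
multiplication (×): E = m × v²

E [L^2 M T^-2]; m [M]; v² [L^2 T^-2].
m × v² → [L^2 M T^-2] ✓
m ÷ v² → [L^-2 M T^2] ✗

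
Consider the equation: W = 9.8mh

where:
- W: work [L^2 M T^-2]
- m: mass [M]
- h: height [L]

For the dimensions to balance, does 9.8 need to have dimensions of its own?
Yes

W has dimensions [L^2 M T^-2], while mh alone has dimensions [L M]. For the equation to balance, the factor 9.8 must carry dimensions [L T^-2] — it is a dimensional constant (a numerical value of a physical quantity with its units suppressed), not a pure number.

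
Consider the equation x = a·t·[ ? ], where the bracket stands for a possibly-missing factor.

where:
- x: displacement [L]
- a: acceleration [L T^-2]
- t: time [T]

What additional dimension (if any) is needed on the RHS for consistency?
[T] — time (e.g. t)

x has dimensions [L]; a·t has dimensions [L T^-1].
The bracketed factor must supply [L] / [L T^-1] = [T].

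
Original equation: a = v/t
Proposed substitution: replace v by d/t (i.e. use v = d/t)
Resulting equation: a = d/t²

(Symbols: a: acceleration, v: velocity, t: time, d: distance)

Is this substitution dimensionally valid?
Yes

[v] = [L T^-1] and [d/t] = [L T^-1]. These match, so the substitution replaces a quantity by one of the same dimensions and the result a = d/t² has LHS [L T^-2] vs RHS [L T^-2] — still consistent.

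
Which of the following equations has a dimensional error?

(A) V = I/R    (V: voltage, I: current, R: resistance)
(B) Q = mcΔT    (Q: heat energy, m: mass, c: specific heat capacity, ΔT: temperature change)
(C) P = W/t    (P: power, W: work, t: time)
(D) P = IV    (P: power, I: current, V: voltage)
(A) V = I/R

The equation (A) V = I/R is dimensionally incorrect.

LHS (V): [I^-1 L^2 M T^-3]
RHS (I/R): [I^3 L^-2 M^-1 T^3] ✗

The dimensions do not match. The other three equations balance.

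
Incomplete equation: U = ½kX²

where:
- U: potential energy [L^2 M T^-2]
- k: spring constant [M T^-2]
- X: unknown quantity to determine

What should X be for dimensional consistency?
X = x (displacement), dimensions [L]

U has dimensions [L^2 M T^-2]; the rest of the RHS (½k) has dimensions [M T^-2].
So X² must have dimensions [L^2], i.e. X has dimensions [L] — X = x (displacement).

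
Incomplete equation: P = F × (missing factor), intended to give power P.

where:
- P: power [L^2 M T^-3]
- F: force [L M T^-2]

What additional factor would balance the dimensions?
v (velocity), dimensions [L T^-1]

P has dimensions [L^2 M T^-3] and F has dimensions [L M T^-2].
The missing factor must have dimensions [L^2 M T^-3] / [L M T^-2] = [L T^-1], i.e. velocity (v).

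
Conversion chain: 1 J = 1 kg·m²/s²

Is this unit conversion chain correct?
The chain is correct (no errors).

Correct: Joule is defined as kg·m²/s²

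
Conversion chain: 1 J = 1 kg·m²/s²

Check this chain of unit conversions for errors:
The chain is correct (no errors).

Correct: Joule is defined as kg·m²/s²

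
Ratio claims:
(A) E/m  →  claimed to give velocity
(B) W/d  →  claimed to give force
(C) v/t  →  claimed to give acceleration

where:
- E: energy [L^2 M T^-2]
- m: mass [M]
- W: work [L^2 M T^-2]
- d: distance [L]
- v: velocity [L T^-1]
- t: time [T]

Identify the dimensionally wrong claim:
(A) E/m does not give velocity

(A) E/m: [L^2 T^-2] ≠ velocity [L T^-1] ✗
(B) W/d: [L M T^-2] = force [L M T^-2] ✓
(C) v/t: [L T^-2] = acceleration [L T^-2] ✓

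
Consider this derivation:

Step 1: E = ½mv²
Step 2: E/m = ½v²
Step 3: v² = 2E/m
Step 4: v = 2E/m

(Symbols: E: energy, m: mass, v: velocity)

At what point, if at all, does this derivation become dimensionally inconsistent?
Step 4

Step 1: E = ½mv² → LHS [L^2 M T^-2], RHS [L^2 M T^-2] ✓
Step 2: E/m = ½v² → LHS [L^2 T^-2], RHS [L^2 T^-2] ✓
Step 3: v² = 2E/m → LHS [L^2 T^-2], RHS [L^2 T^-2] ✓
Step 4: v = 2E/m → LHS [L T^-1], RHS [L^2 T^-2] ✗

The first dimensional inconsistency appears in step 4: v = 2E/m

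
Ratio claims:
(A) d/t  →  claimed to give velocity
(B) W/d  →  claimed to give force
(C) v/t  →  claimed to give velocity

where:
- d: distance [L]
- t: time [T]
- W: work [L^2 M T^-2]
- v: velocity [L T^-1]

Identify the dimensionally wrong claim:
(C) v/t does not give velocity

(A) d/t: [L T^-1] = velocity [L T^-1] ✓
(B) W/d: [L M T^-2] = force [L M T^-2] ✓
(C) v/t: [L T^-2] ≠ velocity [L T^-1] ✗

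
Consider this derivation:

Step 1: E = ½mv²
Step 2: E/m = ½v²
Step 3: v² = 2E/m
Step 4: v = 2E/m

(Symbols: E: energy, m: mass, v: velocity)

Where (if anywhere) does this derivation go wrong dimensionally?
Step 4

Step 1: E = ½mv² → LHS [L^2 M T^-2], RHS [L^2 M T^-2] ✓
Step 2: E/m = ½v² → LHS [L^2 T^-2], RHS [L^2 T^-2] ✓
Step 3: v² = 2E/m → LHS [L^2 T^-2], RHS [L^2 T^-2] ✓
Step 4: v = 2E/m → LHS [L T^-1], RHS [L^2 T^-2] ✗

The first dimensional inconsistency appears in step 4: v = 2E/m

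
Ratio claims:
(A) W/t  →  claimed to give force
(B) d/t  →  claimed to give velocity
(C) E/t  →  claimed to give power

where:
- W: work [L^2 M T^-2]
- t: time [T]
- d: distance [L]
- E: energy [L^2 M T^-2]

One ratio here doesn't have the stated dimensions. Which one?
(A) W/t does not give force

(A) W/t: [L^2 M T^-3] ≠ force [L M T^-2] ✗
(B) d/t: [L T^-1] = velocity [L T^-1] ✓
(C) E/t: [L^2 M T^-3] = power [L^2 M T^-3] ✓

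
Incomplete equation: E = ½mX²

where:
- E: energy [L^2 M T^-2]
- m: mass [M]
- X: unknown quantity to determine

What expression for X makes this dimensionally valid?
X = v (velocity), dimensions [L T^-1]

E has dimensions [L^2 M T^-2]; the rest of the RHS (½m) has dimensions [M].
So X² must have dimensions [L^2 T^-2], i.e. X has dimensions [L T^-1] — X = v (velocity).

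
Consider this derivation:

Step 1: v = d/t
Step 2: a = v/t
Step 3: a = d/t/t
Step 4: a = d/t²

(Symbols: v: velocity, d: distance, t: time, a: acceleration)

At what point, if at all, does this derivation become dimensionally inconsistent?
No step introduces an error — all steps are dimensionally consistent.

Step 1: v = d/t → LHS [L T^-1], RHS [L T^-1] ✓
Step 2: a = v/t → LHS [L T^-2], RHS [L T^-2] ✓
Step 3: a = d/t/t → LHS [L T^-2], RHS [L T^-2] ✓
Step 4: a = d/t² → LHS [L T^-2], RHS [L T^-2] ✓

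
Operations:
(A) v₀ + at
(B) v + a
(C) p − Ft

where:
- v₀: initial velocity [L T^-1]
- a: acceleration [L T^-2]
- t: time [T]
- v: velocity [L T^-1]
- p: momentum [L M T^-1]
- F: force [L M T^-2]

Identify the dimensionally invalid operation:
(B) v + a

(A) v₀ + at: v₀ [L T^-1] and at [L T^-1] — same dimensions ✓
(B) v + a: v [L T^-1] and a [L T^-2] — different dimensions cannot be added/subtracted ✗
(C) p − Ft: p [L M T^-1] and Ft [L M T^-1] — same dimensions ✓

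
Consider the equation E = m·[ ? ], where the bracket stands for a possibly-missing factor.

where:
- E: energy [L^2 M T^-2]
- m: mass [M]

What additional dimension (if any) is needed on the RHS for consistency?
[L^2 T^-2] — velocity squared (e.g. v²)

E has dimensions [L^2 M T^-2]; m has dimensions [M].
The bracketed factor must supply [L^2 M T^-2] / [M] = [L^2 T^-2].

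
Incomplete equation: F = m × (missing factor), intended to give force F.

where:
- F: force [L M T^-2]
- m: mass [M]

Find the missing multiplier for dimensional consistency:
a (acceleration), dimensions [L T^-2]

F has dimensions [L M T^-2] and m has dimensions [M].
The missing factor must have dimensions [L M T^-2] / [M] = [L T^-2], i.e. acceleration (a).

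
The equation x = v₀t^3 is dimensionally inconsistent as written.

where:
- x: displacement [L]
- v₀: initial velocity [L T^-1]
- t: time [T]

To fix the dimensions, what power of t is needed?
The exponent of t should be 1: x = v₀t

The LHS x has dimensions [L]; t has dimensions [T].
As written, the RHS v₀t^3 (exponent 3 on t) has dimensions [L T^2], which does not match.
With exponent 1, the RHS v₀t has dimensions [L], matching the LHS.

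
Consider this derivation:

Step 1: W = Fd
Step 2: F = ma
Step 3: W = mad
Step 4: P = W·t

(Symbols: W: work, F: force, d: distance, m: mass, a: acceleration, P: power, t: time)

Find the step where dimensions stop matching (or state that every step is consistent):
Step 4

Step 1: W = Fd → LHS [L^2 M T^-2], RHS [L^2 M T^-2] ✓
Step 2: F = ma → LHS [L M T^-2], RHS [L M T^-2] ✓
Step 3: W = mad → LHS [L^2 M T^-2], RHS [L^2 M T^-2] ✓
Step 4: P = W·t → LHS [L^2 M T^-3], RHS [L^2 M T^-1] ✗

The first dimensional inconsistency appears in step 4: P = W·t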